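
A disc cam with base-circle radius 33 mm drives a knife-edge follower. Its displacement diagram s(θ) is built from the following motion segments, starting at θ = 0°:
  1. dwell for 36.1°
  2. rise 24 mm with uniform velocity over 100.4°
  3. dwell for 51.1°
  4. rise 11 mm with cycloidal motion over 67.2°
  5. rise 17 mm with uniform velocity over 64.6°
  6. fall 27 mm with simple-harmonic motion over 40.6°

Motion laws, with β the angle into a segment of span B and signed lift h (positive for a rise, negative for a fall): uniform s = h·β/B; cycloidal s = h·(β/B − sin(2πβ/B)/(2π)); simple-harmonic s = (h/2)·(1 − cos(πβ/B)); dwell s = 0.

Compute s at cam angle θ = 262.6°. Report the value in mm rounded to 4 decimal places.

seg 1 [0°–36.1°] dwell: s stays 0.0000
seg 2 [36.1°–136.5°] uniform, h=24: full span → s += 24 → s = 24.0000
seg 3 [136.5°–187.6°] dwell: s stays 24.0000
seg 4 [187.6°–254.8°] cycloidal, h=11: full span → s += 11 → s = 35.0000
seg 5 [254.8°–319.4°] uniform, h=17: θ=262.6° here. β=7.8, B=64.6. 17·7.8/64.6 = 2.0526 → s = 37.0526

37.0526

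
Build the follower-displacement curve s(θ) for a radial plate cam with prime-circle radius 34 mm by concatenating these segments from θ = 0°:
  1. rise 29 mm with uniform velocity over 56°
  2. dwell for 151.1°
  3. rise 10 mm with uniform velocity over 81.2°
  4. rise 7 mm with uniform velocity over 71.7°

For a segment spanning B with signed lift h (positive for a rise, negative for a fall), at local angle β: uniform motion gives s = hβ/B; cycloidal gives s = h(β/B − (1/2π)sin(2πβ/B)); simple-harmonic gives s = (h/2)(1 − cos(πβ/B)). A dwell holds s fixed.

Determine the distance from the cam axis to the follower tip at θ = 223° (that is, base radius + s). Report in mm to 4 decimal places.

seg 1 [0°–56°] uniform, h=29: full span → s += 29 → s = 29.0000
seg 2 [56°–207.1°] dwell: s stays 29.0000
seg 3 [207.1°–288.3°] uniform, h=10: θ=223° here. β=15.9, B=81.2. 10·15.9/81.2 = 1.9581 → s = 30.9581
radial distance = base radius + s = 34 + 30.9581 = 64.9581

64.9581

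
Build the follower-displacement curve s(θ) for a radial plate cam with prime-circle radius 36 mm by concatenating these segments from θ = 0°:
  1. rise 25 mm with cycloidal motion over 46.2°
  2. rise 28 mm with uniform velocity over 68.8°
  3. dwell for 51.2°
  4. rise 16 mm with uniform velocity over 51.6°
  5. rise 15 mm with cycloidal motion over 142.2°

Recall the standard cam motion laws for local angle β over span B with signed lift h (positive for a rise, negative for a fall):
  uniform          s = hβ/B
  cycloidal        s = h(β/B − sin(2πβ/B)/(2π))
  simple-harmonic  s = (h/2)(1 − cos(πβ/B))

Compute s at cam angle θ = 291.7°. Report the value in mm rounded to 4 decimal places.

seg 1 [0°–46.2°] cycloidal, h=25: full span → s += 25 → s = 25.0000
seg 2 [46.2°–115°] uniform, h=28: full span → s += 28 → s = 53.0000
seg 3 [115°–166.2°] dwell: s stays 53.0000
seg 4 [166.2°–217.8°] uniform, h=16: full span → s += 16 → s = 69.0000
seg 5 [217.8°–360°] cycloidal, h=15: θ=291.7° here. β=73.9, B=142.2. 15·(0.5197 − sin(2π·0.5197)/(2π)) = 8.0900 → s = 77.0900

77.0900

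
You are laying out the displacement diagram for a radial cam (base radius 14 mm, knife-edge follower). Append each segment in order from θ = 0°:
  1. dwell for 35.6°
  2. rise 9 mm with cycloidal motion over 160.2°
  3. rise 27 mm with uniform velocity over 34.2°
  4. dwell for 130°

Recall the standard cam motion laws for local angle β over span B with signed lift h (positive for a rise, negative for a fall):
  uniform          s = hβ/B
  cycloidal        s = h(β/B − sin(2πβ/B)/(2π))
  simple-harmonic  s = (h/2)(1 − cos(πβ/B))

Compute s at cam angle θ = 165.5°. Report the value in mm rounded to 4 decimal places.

seg 1 [0°–35.6°] dwell: s stays 0.0000
seg 2 [35.6°–195.8°] cycloidal, h=9: θ=165.5° here. β=129.9, B=160.2. 9·(0.8109 − sin(2π·0.8109)/(2π)) = 8.6267 → s = 8.6267

8.6267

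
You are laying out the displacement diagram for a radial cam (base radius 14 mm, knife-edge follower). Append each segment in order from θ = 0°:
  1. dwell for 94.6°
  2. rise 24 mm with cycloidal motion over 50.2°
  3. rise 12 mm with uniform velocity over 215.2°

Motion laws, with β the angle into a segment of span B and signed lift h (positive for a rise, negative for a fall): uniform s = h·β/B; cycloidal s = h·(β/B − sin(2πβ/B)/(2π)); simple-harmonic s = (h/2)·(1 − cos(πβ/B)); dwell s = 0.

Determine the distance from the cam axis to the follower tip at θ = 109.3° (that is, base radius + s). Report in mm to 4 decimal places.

seg 1 [0°–94.6°] dwell: s stays 0.0000
seg 2 [94.6°–144.8°] cycloidal, h=24: θ=109.3° here. β=14.7, B=50.2. 24·(0.2928 − sin(2π·0.2928)/(2π)) = 3.3456 → s = 3.3456
radial distance = base radius + s = 14 + 3.3456 = 17.3456

17.3456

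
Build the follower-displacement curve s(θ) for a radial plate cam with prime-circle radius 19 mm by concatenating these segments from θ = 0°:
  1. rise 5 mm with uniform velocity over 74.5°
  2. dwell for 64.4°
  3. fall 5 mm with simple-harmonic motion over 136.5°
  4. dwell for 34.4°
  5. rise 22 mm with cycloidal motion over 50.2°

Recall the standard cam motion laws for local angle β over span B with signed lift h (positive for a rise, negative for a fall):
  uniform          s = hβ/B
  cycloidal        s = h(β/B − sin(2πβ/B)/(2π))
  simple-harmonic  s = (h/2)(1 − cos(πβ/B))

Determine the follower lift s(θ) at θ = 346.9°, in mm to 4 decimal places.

seg 1 [0°–74.5°] uniform, h=5: full span → s += 5 → s = 5.0000
seg 2 [74.5°–138.9°] dwell: s stays 5.0000
seg 3 [138.9°–275.4°] simple-harmonic, h=-5: full span → s += -5 → s = 0.0000
seg 4 [275.4°–309.8°] dwell: s stays 0.0000
seg 5 [309.8°–360°] cycloidal, h=22: θ=346.9° here. β=37.1, B=50.2. 22·(0.7390 − sin(2π·0.7390)/(2π)) = 19.7521 → s = 19.7521

19.7521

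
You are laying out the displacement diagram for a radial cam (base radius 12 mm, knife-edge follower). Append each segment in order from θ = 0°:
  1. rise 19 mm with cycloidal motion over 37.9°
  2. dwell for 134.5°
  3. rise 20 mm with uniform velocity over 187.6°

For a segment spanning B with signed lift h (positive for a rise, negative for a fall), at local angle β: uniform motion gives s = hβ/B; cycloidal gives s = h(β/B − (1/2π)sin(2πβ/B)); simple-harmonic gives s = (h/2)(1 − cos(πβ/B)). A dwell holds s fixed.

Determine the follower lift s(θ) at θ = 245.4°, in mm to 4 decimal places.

seg 1 [0°–37.9°] cycloidal, h=19: full span → s += 19 → s = 19.0000
seg 2 [37.9°–172.4°] dwell: s stays 19.0000
seg 3 [172.4°–360°] uniform, h=20: θ=245.4° here. β=73, B=187.6. 20·73/187.6 = 7.7825 → s = 26.7825

26.7825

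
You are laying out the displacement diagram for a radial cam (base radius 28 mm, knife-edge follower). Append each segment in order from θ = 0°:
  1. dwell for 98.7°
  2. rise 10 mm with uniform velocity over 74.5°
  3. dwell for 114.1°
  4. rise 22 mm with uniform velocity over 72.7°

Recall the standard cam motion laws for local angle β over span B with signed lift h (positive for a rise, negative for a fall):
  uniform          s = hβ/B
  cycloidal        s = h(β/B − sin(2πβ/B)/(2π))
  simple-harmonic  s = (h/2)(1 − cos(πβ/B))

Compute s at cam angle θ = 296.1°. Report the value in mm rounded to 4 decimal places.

seg 1 [0°–98.7°] dwell: s stays 0.0000
seg 2 [98.7°–173.2°] uniform, h=10: full span → s += 10 → s = 10.0000
seg 3 [173.2°–287.3°] dwell: s stays 10.0000
seg 4 [287.3°–360°] uniform, h=22: θ=296.1° here. β=8.8, B=72.7. 22·8.8/72.7 = 2.6630 → s = 12.6630

12.6630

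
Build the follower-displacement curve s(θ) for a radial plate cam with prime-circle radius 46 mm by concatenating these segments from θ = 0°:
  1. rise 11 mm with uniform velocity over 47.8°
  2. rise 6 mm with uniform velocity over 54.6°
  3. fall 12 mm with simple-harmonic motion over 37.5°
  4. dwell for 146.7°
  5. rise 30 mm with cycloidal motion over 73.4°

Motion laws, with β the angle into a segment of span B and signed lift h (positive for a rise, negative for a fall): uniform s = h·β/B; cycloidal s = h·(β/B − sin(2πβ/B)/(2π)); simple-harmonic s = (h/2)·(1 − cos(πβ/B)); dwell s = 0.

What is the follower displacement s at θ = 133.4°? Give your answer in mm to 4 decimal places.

seg 1 [0°–47.8°] uniform, h=11: full span → s += 11 → s = 11.0000
seg 2 [47.8°–102.4°] uniform, h=6: full span → s += 6 → s = 17.0000
seg 3 [102.4°–139.9°] simple-harmonic, h=-12: θ=133.4° here. β=31, B=37.5. -12/2·(1 − cos(π·0.8267)) = -11.1322 → s = 5.8678

5.8678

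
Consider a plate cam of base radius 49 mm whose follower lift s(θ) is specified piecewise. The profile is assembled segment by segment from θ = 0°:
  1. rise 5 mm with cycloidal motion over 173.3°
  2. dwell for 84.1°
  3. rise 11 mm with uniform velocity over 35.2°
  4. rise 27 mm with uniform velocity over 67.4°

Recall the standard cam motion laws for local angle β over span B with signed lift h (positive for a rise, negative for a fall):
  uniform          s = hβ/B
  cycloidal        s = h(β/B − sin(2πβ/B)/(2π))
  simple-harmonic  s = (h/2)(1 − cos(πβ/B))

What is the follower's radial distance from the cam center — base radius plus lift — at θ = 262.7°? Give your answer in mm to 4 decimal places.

seg 1 [0°–173.3°] cycloidal, h=5: full span → s += 5 → s = 5.0000
seg 2 [173.3°–257.4°] dwell: s stays 5.0000
seg 3 [257.4°–292.6°] uniform, h=11: θ=262.7° here. β=5.3, B=35.2. 11·5.3/35.2 = 1.6563 → s = 6.6563
radial distance = base radius + s = 49 + 6.6563 = 55.6563

55.6563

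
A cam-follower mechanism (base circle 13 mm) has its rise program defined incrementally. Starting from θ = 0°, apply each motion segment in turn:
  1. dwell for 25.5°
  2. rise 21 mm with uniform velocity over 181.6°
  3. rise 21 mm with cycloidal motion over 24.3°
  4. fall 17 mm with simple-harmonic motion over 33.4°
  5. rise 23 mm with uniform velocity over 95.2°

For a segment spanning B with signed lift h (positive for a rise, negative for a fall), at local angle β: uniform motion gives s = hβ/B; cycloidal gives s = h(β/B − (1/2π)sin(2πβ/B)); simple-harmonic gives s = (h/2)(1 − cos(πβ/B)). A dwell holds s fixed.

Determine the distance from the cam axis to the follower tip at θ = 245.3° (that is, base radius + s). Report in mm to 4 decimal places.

seg 1 [0°–25.5°] dwell: s stays 0.0000
seg 2 [25.5°–207.1°] uniform, h=21: full span → s += 21 → s = 21.0000
seg 3 [207.1°–231.4°] cycloidal, h=21: full span → s += 21 → s = 42.0000
seg 4 [231.4°–264.8°] simple-harmonic, h=-17: θ=245.3° here. β=13.9, B=33.4. -17/2·(1 − cos(π·0.4162)) = -6.2872 → s = 35.7128
radial distance = base radius + s = 13 + 35.7128 = 48.7128

48.7128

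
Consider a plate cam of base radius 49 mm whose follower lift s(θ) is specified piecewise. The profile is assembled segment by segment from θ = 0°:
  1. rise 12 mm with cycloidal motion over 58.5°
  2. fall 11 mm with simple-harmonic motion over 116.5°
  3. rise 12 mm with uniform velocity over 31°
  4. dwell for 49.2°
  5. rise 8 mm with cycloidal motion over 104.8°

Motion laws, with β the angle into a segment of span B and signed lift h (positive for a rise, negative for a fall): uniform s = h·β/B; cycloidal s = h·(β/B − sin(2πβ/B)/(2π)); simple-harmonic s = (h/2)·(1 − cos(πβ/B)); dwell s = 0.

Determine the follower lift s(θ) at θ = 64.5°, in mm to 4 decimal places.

seg 1 [0°–58.5°] cycloidal, h=12: full span → s += 12 → s = 12.0000
seg 2 [58.5°–175°] simple-harmonic, h=-11: θ=64.5° here. β=6, B=116.5. -11/2·(1 − cos(π·0.0515)) = -0.0718 → s = 11.9282

11.9282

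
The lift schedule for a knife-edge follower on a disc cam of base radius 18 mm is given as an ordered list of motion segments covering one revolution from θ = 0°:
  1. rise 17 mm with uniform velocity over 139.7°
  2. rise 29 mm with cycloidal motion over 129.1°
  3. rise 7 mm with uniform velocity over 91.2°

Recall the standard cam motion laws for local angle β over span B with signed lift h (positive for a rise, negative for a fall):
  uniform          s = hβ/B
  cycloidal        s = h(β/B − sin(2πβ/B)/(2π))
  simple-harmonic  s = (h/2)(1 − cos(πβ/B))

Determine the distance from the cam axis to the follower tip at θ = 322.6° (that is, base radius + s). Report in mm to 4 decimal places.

seg 1 [0°–139.7°] uniform, h=17: full span → s += 17 → s = 17.0000
seg 2 [139.7°–268.8°] cycloidal, h=29: full span → s += 29 → s = 46.0000
seg 3 [268.8°–360°] uniform, h=7: θ=322.6° here. β=53.8, B=91.2. 7·53.8/91.2 = 4.1294 → s = 50.1294
radial distance = base radius + s = 18 + 50.1294 = 68.1294

68.1294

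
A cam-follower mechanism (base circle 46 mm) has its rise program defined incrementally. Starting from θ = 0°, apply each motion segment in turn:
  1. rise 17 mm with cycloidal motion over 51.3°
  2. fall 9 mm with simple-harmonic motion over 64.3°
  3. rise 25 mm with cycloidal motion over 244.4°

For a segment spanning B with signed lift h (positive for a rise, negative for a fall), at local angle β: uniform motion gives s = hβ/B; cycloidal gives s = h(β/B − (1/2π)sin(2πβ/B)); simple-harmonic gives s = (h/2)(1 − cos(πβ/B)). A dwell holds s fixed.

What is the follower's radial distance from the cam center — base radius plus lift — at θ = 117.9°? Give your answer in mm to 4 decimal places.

seg 1 [0°–51.3°] cycloidal, h=17: full span → s += 17 → s = 17.0000
seg 2 [51.3°–115.6°] simple-harmonic, h=-9: full span → s += -9 → s = 8.0000
seg 3 [115.6°–360°] cycloidal, h=25: θ=117.9° here. β=2.3, B=244.4. 25·(0.0094 − sin(2π·0.0094)/(2π)) = 0.0001 → s = 8.0001
radial distance = base radius + s = 46 + 8.0001 = 54.0001

54.0001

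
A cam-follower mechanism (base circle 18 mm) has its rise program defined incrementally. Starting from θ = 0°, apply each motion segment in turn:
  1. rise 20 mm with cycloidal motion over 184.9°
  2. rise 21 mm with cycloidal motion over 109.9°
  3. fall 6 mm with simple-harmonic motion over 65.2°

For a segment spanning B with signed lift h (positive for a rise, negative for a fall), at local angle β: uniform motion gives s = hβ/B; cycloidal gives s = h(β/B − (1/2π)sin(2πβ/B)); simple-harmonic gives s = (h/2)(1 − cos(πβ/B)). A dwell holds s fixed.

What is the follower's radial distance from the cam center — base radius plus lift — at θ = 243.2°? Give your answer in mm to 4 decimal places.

seg 1 [0°–184.9°] cycloidal, h=20: full span → s += 20 → s = 20.0000
seg 2 [184.9°–294.8°] cycloidal, h=21: θ=243.2° here. β=58.3, B=109.9. 21·(0.5305 − sin(2π·0.5305)/(2π)) = 11.7763 → s = 31.7763
radial distance = base radius + s = 18 + 31.7763 = 49.7763

49.7763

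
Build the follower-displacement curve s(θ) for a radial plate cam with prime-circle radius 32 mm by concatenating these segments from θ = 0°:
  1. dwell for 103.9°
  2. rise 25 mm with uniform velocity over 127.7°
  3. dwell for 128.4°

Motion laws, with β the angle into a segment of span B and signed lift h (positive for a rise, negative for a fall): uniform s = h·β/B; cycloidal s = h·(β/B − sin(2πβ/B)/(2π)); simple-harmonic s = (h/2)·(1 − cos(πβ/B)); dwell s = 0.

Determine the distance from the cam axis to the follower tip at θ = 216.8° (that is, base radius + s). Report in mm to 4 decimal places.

seg 1 [0°–103.9°] dwell: s stays 0.0000
seg 2 [103.9°–231.6°] uniform, h=25: θ=216.8° here. β=112.9, B=127.7. 25·112.9/127.7 = 22.1026 → s = 22.1026
radial distance = base radius + s = 32 + 22.1026 = 54.1026

54.1026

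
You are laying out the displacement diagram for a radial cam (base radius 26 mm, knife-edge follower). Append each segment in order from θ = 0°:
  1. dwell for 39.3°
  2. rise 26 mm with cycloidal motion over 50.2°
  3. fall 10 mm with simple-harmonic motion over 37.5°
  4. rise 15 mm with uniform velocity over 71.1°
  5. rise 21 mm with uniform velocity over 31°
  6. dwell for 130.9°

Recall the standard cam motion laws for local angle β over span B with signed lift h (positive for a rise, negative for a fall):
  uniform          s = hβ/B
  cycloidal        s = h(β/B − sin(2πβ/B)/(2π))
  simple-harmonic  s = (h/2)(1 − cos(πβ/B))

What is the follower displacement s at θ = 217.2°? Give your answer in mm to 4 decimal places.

seg 1 [0°–39.3°] dwell: s stays 0.0000
seg 2 [39.3°–89.5°] cycloidal, h=26: full span → s += 26 → s = 26.0000
seg 3 [89.5°–127°] simple-harmonic, h=-10: full span → s += -10 → s = 16.0000
seg 4 [127°–198.1°] uniform, h=15: full span → s += 15 → s = 31.0000
seg 5 [198.1°–229.1°] uniform, h=21: θ=217.2° here. β=19.1, B=31. 21·19.1/31 = 12.9387 → s = 43.9387

43.9387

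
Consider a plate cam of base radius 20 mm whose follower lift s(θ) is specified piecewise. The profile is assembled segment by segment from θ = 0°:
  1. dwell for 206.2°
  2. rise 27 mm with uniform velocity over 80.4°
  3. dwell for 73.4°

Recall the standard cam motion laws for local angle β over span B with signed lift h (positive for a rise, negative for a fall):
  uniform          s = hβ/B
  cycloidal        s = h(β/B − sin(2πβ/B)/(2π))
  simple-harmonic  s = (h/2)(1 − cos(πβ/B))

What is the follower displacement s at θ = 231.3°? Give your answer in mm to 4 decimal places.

seg 1 [0°–206.2°] dwell: s stays 0.0000
seg 2 [206.2°–286.6°] uniform, h=27: θ=231.3° here. β=25.1, B=80.4. 27·25.1/80.4 = 8.4291 → s = 8.4291

8.4291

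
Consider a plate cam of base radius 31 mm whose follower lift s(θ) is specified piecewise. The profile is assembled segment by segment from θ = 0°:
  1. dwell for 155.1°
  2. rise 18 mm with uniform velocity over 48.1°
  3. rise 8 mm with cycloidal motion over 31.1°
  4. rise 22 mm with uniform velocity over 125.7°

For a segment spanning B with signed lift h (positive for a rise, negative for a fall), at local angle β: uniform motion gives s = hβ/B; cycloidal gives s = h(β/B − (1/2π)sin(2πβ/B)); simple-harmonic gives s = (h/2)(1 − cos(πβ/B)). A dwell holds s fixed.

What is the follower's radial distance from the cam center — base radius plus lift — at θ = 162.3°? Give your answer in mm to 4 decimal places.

seg 1 [0°–155.1°] dwell: s stays 0.0000
seg 2 [155.1°–203.2°] uniform, h=18: θ=162.3° here. β=7.2, B=48.1. 18·7.2/48.1 = 2.6944 → s = 2.6944
radial distance = base radius + s = 31 + 2.6944 = 33.6944

33.6944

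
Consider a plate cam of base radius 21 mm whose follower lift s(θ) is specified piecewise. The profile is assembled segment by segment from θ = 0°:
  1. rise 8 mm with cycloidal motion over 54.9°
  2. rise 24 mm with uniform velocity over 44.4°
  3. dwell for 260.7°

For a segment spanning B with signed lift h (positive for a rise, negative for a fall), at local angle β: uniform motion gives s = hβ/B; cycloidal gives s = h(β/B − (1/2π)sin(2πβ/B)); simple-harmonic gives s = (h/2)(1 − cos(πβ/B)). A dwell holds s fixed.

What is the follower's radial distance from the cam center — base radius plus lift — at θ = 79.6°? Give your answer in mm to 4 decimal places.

seg 1 [0°–54.9°] cycloidal, h=8: full span → s += 8 → s = 8.0000
seg 2 [54.9°–99.3°] uniform, h=24: θ=79.6° here. β=24.7, B=44.4. 24·24.7/44.4 = 13.3514 → s = 21.3514
radial distance = base radius + s = 21 + 21.3514 = 42.3514

42.3514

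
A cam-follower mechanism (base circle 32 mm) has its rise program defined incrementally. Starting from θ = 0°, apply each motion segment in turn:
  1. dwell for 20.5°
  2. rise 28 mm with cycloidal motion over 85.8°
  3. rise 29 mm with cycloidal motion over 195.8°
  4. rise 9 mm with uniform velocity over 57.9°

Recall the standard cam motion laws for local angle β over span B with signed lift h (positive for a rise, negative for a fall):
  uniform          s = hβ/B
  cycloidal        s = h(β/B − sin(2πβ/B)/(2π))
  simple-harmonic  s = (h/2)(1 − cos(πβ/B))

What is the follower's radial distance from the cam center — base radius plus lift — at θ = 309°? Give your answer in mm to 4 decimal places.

seg 1 [0°–20.5°] dwell: s stays 0.0000
seg 2 [20.5°–106.3°] cycloidal, h=28: full span → s += 28 → s = 28.0000
seg 3 [106.3°–302.1°] cycloidal, h=29: full span → s += 29 → s = 57.0000
seg 4 [302.1°–360°] uniform, h=9: θ=309° here. β=6.9, B=57.9. 9·6.9/57.9 = 1.0725 → s = 58.0725
radial distance = base radius + s = 32 + 58.0725 = 90.0725

90.0725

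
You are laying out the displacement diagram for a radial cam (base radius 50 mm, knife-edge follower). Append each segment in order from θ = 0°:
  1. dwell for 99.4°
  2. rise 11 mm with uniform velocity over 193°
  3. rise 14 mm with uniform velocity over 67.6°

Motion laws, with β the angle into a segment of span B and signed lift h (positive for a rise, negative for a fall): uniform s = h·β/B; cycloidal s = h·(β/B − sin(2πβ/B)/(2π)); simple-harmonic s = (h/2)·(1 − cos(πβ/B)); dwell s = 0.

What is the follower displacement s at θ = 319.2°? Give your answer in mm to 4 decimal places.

seg 1 [0°–99.4°] dwell: s stays 0.0000
seg 2 [99.4°–292.4°] uniform, h=11: full span → s += 11 → s = 11.0000
seg 3 [292.4°–360°] uniform, h=14: θ=319.2° here. β=26.8, B=67.6. 14·26.8/67.6 = 5.5503 → s = 16.5503

16.5503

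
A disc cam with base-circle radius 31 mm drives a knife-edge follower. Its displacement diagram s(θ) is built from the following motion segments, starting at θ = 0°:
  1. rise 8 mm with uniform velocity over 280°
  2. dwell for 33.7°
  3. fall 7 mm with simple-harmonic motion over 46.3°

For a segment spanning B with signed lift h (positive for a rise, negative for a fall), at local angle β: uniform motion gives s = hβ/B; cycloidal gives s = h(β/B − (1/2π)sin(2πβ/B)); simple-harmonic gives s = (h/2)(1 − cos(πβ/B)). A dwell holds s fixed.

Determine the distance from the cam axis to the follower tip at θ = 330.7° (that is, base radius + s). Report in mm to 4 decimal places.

seg 1 [0°–280°] uniform, h=8: full span → s += 8 → s = 8.0000
seg 2 [280°–313.7°] dwell: s stays 8.0000
seg 3 [313.7°–360°] simple-harmonic, h=-7: θ=330.7° here. β=17, B=46.3. -7/2·(1 − cos(π·0.3672)) = -2.0815 → s = 5.9185
radial distance = base radius + s = 31 + 5.9185 = 36.9185

36.9185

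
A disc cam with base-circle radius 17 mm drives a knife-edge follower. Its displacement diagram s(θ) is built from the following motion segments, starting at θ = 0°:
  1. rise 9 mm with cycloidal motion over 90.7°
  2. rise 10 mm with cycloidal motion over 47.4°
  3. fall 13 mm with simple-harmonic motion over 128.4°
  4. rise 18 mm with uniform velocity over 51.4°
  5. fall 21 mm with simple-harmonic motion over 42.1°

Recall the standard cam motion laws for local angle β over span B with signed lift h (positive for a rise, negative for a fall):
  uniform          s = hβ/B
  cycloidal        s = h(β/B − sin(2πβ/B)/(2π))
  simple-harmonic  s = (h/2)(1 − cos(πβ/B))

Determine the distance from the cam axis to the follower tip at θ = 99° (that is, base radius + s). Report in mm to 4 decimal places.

seg 1 [0°–90.7°] cycloidal, h=9: full span → s += 9 → s = 9.0000
seg 2 [90.7°–138.1°] cycloidal, h=10: θ=99° here. β=8.3, B=47.4. 10·(0.1751 − sin(2π·0.1751)/(2π)) = 0.3325 → s = 9.3325
radial distance = base radius + s = 17 + 9.3325 = 26.3325

26.3325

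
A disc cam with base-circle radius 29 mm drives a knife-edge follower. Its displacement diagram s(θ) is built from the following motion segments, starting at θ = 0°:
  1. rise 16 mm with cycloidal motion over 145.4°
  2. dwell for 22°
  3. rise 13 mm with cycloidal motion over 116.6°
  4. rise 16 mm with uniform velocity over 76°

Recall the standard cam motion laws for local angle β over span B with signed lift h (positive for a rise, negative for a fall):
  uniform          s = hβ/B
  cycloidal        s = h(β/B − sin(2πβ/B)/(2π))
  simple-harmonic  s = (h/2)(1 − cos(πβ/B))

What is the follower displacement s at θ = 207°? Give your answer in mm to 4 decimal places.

seg 1 [0°–145.4°] cycloidal, h=16: full span → s += 16 → s = 16.0000
seg 2 [145.4°–167.4°] dwell: s stays 16.0000
seg 3 [167.4°–284°] cycloidal, h=13: θ=207° here. β=39.6, B=116.6. 13·(0.3396 − sin(2π·0.3396)/(2π)) = 2.6655 → s = 18.6655

18.6655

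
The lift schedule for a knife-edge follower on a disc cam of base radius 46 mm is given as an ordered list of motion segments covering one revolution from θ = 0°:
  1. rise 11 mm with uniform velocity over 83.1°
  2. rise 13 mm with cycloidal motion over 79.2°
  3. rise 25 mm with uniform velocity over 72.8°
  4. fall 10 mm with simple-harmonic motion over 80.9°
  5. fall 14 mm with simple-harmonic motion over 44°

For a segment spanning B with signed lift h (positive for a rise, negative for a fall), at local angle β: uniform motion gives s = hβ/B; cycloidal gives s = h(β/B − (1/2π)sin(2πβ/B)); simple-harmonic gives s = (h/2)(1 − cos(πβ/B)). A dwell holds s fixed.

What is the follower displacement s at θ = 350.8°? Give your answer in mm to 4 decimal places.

seg 1 [0°–83.1°] uniform, h=11: full span → s += 11 → s = 11.0000
seg 2 [83.1°–162.3°] cycloidal, h=13: full span → s += 13 → s = 24.0000
seg 3 [162.3°–235.1°] uniform, h=25: full span → s += 25 → s = 49.0000
seg 4 [235.1°–316°] simple-harmonic, h=-10: full span → s += -10 → s = 39.0000
seg 5 [316°–360°] simple-harmonic, h=-14: θ=350.8° here. β=34.8, B=44. -14/2·(1 − cos(π·0.7909)) = -12.5433 → s = 26.4567

26.4567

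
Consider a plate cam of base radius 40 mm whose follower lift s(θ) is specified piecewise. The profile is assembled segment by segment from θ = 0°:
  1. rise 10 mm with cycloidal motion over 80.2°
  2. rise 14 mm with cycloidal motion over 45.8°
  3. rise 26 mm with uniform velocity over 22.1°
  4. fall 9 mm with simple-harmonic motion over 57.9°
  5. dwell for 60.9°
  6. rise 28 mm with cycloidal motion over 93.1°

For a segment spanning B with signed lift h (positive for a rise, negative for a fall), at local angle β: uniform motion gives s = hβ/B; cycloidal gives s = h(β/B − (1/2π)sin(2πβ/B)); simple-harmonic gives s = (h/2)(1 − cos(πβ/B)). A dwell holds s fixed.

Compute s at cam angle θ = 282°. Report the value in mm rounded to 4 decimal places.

seg 1 [0°–80.2°] cycloidal, h=10: full span → s += 10 → s = 10.0000
seg 2 [80.2°–126°] cycloidal, h=14: full span → s += 14 → s = 24.0000
seg 3 [126°–148.1°] uniform, h=26: full span → s += 26 → s = 50.0000
seg 4 [148.1°–206°] simple-harmonic, h=-9: full span → s += -9 → s = 41.0000
seg 5 [206°–266.9°] dwell: s stays 41.0000
seg 6 [266.9°–360°] cycloidal, h=28: θ=282° here. β=15.1, B=93.1. 28·(0.1622 − sin(2π·0.1622)/(2π)) = 0.7462 → s = 41.7462

41.7462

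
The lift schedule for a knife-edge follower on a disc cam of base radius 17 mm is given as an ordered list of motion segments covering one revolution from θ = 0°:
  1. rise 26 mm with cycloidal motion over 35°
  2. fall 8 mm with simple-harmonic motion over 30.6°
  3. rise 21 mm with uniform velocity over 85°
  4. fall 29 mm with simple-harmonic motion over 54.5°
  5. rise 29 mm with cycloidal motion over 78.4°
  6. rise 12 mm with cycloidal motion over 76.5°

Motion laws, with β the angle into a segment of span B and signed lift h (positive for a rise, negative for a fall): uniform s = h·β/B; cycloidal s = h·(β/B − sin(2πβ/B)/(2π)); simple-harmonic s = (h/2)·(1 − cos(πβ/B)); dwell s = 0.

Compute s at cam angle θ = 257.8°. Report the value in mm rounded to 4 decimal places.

seg 1 [0°–35°] cycloidal, h=26: full span → s += 26 → s = 26.0000
seg 2 [35°–65.6°] simple-harmonic, h=-8: full span → s += -8 → s = 18.0000
seg 3 [65.6°–150.6°] uniform, h=21: full span → s += 21 → s = 39.0000
seg 4 [150.6°–205.1°] simple-harmonic, h=-29: full span → s += -29 → s = 10.0000
seg 5 [205.1°–283.5°] cycloidal, h=29: θ=257.8° here. β=52.7, B=78.4. 29·(0.6722 − sin(2π·0.6722)/(2π)) = 23.5685 → s = 33.5685

33.5685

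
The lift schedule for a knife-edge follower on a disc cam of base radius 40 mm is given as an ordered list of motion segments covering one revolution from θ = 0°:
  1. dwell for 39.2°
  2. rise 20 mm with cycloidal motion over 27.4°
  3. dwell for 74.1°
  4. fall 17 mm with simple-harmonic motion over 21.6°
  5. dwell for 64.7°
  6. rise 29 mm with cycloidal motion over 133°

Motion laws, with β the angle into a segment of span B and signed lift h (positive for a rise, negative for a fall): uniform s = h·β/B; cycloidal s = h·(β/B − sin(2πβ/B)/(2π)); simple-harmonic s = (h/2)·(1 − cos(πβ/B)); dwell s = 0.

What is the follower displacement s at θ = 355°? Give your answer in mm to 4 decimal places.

seg 1 [0°–39.2°] dwell: s stays 0.0000
seg 2 [39.2°–66.6°] cycloidal, h=20: full span → s += 20 → s = 20.0000
seg 3 [66.6°–140.7°] dwell: s stays 20.0000
seg 4 [140.7°–162.3°] simple-harmonic, h=-17: full span → s += -17 → s = 3.0000
seg 5 [162.3°–227°] dwell: s stays 3.0000
seg 6 [227°–360°] cycloidal, h=29: θ=355° here. β=128, B=133. 29·(0.9624 − sin(2π·0.9624)/(2π)) = 28.9899 → s = 31.9899

31.9899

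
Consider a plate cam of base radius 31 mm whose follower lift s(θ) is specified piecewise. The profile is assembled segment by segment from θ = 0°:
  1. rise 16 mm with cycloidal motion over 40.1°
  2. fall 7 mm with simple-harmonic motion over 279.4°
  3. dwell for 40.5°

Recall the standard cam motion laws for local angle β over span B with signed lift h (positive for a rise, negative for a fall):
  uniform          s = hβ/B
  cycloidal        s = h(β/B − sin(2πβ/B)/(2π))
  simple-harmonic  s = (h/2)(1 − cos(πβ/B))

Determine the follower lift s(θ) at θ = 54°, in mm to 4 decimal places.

seg 1 [0°–40.1°] cycloidal, h=16: full span → s += 16 → s = 16.0000
seg 2 [40.1°–319.5°] simple-harmonic, h=-7: θ=54° here. β=13.9, B=279.4. -7/2·(1 − cos(π·0.0497)) = -0.0427 → s = 15.9573

15.9573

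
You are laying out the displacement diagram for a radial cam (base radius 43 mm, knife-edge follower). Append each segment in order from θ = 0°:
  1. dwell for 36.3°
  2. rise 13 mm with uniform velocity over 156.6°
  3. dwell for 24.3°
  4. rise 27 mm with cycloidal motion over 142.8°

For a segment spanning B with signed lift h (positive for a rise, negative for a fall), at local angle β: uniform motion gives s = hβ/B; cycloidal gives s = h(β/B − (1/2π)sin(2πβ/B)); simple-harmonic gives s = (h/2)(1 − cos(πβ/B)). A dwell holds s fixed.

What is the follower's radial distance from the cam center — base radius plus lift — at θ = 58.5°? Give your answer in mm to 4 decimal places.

seg 1 [0°–36.3°] dwell: s stays 0.0000
seg 2 [36.3°–192.9°] uniform, h=13: θ=58.5° here. β=22.2, B=156.6. 13·22.2/156.6 = 1.8429 → s = 1.8429
radial distance = base radius + s = 43 + 1.8429 = 44.8429

44.8429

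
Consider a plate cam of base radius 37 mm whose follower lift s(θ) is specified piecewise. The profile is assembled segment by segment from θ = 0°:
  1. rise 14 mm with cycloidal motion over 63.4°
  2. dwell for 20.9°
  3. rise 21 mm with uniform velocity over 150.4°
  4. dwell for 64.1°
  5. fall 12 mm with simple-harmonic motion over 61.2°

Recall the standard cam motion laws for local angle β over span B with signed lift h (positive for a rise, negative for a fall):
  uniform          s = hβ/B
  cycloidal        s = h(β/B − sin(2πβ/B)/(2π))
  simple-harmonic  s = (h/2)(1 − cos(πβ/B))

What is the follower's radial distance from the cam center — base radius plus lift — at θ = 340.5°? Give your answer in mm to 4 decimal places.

seg 1 [0°–63.4°] cycloidal, h=14: full span → s += 14 → s = 14.0000
seg 2 [63.4°–84.3°] dwell: s stays 14.0000
seg 3 [84.3°–234.7°] uniform, h=21: full span → s += 21 → s = 35.0000
seg 4 [234.7°–298.8°] dwell: s stays 35.0000
seg 5 [298.8°–360°] simple-harmonic, h=-12: θ=340.5° here. β=41.7, B=61.2. -12/2·(1 − cos(π·0.6814)) = -9.2368 → s = 25.7632
radial distance = base radius + s = 37 + 25.7632 = 62.7632

62.7632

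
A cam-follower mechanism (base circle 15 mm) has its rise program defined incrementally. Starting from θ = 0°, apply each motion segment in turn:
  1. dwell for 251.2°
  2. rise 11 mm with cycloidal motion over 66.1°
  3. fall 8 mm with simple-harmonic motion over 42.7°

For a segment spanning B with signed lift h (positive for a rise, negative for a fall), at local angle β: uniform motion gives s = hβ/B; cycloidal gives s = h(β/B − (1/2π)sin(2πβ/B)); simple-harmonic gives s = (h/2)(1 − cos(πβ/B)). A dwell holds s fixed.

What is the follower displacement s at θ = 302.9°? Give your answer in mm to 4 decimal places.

seg 1 [0°–251.2°] dwell: s stays 0.0000
seg 2 [251.2°–317.3°] cycloidal, h=11: θ=302.9° here. β=51.7, B=66.1. 11·(0.7821 − sin(2π·0.7821)/(2π)) = 10.3187 → s = 10.3187

10.3187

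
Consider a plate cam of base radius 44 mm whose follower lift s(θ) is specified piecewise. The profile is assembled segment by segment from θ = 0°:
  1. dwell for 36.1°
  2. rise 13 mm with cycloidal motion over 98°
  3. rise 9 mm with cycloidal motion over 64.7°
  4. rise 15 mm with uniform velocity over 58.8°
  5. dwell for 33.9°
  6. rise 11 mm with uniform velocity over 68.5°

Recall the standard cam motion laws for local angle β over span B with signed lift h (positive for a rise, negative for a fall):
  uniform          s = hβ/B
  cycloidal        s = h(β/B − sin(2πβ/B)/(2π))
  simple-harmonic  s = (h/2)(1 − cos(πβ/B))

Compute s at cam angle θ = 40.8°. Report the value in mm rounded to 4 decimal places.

seg 1 [0°–36.1°] dwell: s stays 0.0000
seg 2 [36.1°–134.1°] cycloidal, h=13: θ=40.8° here. β=4.7, B=98. 13·(0.0480 − sin(2π·0.0480)/(2π)) = 0.0094 → s = 0.0094

0.0094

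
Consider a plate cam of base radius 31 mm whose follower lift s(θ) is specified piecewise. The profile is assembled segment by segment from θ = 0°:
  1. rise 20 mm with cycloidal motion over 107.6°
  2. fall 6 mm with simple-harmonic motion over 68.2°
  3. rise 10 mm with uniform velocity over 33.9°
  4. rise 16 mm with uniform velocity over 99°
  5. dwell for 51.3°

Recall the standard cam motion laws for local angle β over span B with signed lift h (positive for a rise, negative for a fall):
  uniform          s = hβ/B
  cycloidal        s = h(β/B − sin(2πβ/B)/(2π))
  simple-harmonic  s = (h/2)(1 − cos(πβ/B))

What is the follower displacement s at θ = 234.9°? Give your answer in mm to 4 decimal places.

seg 1 [0°–107.6°] cycloidal, h=20: full span → s += 20 → s = 20.0000
seg 2 [107.6°–175.8°] simple-harmonic, h=-6: full span → s += -6 → s = 14.0000
seg 3 [175.8°–209.7°] uniform, h=10: full span → s += 10 → s = 24.0000
seg 4 [209.7°–308.7°] uniform, h=16: θ=234.9° here. β=25.2, B=99. 16·25.2/99 = 4.0727 → s = 28.0727

28.0727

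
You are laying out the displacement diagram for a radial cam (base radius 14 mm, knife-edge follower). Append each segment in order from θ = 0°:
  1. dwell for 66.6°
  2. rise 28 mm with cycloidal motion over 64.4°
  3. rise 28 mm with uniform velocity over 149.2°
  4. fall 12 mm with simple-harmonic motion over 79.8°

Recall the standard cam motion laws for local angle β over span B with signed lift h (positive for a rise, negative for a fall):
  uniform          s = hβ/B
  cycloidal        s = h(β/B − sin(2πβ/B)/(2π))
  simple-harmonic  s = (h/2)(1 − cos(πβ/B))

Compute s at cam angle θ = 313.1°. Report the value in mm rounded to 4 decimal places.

seg 1 [0°–66.6°] dwell: s stays 0.0000
seg 2 [66.6°–131°] cycloidal, h=28: full span → s += 28 → s = 28.0000
seg 3 [131°–280.2°] uniform, h=28: full span → s += 28 → s = 56.0000
seg 4 [280.2°–360°] simple-harmonic, h=-12: θ=313.1° here. β=32.9, B=79.8. -12/2·(1 − cos(π·0.4123)) = -4.3674 → s = 51.6326

51.6326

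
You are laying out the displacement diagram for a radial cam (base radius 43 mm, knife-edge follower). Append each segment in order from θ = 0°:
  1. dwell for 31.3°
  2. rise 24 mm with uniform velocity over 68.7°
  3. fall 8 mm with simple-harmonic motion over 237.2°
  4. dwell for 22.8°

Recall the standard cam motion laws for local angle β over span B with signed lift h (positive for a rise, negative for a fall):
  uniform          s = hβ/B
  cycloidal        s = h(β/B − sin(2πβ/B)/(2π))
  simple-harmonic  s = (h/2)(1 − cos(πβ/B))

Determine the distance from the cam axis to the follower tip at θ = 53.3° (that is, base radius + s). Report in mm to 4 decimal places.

seg 1 [0°–31.3°] dwell: s stays 0.0000
seg 2 [31.3°–100°] uniform, h=24: θ=53.3° here. β=22, B=68.7. 24·22/68.7 = 7.6856 → s = 7.6856
radial distance = base radius + s = 43 + 7.6856 = 50.6856

50.6856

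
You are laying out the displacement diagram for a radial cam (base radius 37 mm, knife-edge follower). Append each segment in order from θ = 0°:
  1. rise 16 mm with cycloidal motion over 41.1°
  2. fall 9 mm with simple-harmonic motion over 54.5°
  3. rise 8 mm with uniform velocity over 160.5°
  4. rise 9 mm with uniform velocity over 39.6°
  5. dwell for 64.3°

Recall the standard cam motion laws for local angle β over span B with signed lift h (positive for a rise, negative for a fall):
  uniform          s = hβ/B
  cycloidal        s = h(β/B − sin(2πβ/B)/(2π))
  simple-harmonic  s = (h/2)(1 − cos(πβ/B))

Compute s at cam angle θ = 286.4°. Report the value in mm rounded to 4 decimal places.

seg 1 [0°–41.1°] cycloidal, h=16: full span → s += 16 → s = 16.0000
seg 2 [41.1°–95.6°] simple-harmonic, h=-9: full span → s += -9 → s = 7.0000
seg 3 [95.6°–256.1°] uniform, h=8: full span → s += 8 → s = 15.0000
seg 4 [256.1°–295.7°] uniform, h=9: θ=286.4° here. β=30.3, B=39.6. 9·30.3/39.6 = 6.8864 → s = 21.8864

21.8864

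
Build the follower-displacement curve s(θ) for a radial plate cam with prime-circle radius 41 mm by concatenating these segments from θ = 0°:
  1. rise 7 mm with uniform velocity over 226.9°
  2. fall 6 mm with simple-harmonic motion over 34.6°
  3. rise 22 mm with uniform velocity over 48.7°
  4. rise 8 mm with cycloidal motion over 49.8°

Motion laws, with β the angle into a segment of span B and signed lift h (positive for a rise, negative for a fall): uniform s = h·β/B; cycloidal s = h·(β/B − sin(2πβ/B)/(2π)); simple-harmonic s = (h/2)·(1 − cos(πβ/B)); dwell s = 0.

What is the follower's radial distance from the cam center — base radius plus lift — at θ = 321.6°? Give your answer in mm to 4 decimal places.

seg 1 [0°–226.9°] uniform, h=7: full span → s += 7 → s = 7.0000
seg 2 [226.9°–261.5°] simple-harmonic, h=-6: full span → s += -6 → s = 1.0000
seg 3 [261.5°–310.2°] uniform, h=22: full span → s += 22 → s = 23.0000
seg 4 [310.2°–360°] cycloidal, h=8: θ=321.6° here. β=11.4, B=49.8. 8·(0.2289 − sin(2π·0.2289)/(2π)) = 0.5692 → s = 23.5692
radial distance = base radius + s = 41 + 23.5692 = 64.5692

64.5692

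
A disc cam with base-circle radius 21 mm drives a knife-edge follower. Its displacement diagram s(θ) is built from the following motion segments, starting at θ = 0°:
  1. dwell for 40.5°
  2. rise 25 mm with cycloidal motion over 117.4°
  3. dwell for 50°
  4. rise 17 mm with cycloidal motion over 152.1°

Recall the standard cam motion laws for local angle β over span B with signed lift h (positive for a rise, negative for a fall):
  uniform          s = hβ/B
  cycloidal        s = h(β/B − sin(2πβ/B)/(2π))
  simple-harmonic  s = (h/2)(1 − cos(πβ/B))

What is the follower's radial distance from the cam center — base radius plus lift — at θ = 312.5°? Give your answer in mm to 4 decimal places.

seg 1 [0°–40.5°] dwell: s stays 0.0000
seg 2 [40.5°–157.9°] cycloidal, h=25: full span → s += 25 → s = 25.0000
seg 3 [157.9°–207.9°] dwell: s stays 25.0000
seg 4 [207.9°–360°] cycloidal, h=17: θ=312.5° here. β=104.6, B=152.1. 17·(0.6877 − sin(2π·0.6877)/(2π)) = 14.1920 → s = 39.1920
radial distance = base radius + s = 21 + 39.1920 = 60.1920

60.1920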